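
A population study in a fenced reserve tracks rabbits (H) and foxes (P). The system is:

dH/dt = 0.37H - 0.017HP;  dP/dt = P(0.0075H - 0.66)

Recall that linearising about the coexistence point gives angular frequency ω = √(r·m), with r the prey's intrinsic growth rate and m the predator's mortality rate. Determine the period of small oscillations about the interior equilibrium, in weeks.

Here r = 0.37 and m = 0.66, so r·m = 0.244.
ω = √0.244 = 0.494 per week, hence T = 2π/ω ≈ 12.7 weeks.

T ≈ 12.7 weeks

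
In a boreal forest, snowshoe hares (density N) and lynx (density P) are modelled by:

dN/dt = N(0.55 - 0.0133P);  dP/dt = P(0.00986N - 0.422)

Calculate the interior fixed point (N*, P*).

N* ≈ 42.8, P* ≈ 41.4

Set dP/dt = 0 with P > 0: 0.00986N - 0.422 = 0, so N* = 0.422/0.00986 = 42.8.
Set dN/dt = 0 with N > 0: 0.55 - 0.0133P = 0, so P* = 0.55/0.0133 = 41.4.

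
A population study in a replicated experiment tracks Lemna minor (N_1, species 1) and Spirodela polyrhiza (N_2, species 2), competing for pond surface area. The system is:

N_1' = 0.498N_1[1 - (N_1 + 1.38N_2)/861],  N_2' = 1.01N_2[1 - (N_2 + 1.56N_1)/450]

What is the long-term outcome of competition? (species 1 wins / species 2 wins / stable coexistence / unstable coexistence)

Compare the nullcline intercepts: K1/α12 = 861/1.38 = 624 > K2 = 450; K2/α21 = 450/1.56 = 288 < K1 = 861.
Since the inequalities point opposite ways, species 1 can invade but species 2 cannot.

species 1 excludes species 2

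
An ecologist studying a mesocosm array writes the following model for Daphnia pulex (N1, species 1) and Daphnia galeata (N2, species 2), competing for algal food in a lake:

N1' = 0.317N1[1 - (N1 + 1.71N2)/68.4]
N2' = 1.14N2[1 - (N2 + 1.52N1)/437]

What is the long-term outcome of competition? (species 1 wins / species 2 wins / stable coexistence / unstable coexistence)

species 2 excludes species 1

Compare the nullcline intercepts: K1/α12 = 68.4/1.71 = 40 < K2 = 437; K2/α21 = 437/1.52 = 288 > K1 = 68.4.
Since the inequalities point opposite ways, species 2 can invade but species 1 cannot.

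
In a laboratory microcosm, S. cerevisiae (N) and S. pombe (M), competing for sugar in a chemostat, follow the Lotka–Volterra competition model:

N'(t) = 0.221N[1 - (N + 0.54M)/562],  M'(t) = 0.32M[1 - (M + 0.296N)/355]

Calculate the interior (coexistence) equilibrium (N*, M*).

N* ≈ 441, M* ≈ 225

Setting both brackets to zero gives the nullclines N + 0.54M = 562 and 0.296N + M = 355.
Substituting M = 355 - 0.296N into the first: N(1 - 0.54·0.296) = 562 - 0.54·355.
So N* = 370/0.84 = 441, and then M* = 355 - 0.296·441 = 225.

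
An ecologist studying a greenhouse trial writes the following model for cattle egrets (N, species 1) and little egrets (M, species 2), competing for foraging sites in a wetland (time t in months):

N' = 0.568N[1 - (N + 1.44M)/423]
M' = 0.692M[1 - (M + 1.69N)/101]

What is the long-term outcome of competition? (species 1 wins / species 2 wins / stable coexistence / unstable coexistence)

species 1 excludes species 2

Compare the nullcline intercepts: K1/α12 = 423/1.44 = 294 > K2 = 101; K2/α21 = 101/1.69 = 59.8 < K1 = 423.
Since the inequalities point opposite ways, species 1 can invade but species 2 cannot.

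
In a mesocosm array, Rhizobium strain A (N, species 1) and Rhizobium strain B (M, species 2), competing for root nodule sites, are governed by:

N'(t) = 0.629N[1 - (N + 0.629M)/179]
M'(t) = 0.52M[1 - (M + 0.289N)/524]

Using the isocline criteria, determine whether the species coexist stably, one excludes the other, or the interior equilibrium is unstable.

species 2 excludes species 1

Compare the nullcline intercepts: K1/α12 = 179/0.629 = 285 < K2 = 524; K2/α21 = 524/0.289 = 1810 > K1 = 179.
Since the inequalities point opposite ways, species 2 can invade but species 1 cannot.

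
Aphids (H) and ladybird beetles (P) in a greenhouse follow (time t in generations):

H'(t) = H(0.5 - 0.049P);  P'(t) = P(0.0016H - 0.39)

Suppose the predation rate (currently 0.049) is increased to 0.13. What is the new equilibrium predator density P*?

P* ≈ 3.85

At the interior fixed point, setting dH/dt = 0 with H > 0 fixes P* = (prey growth rate)/(HP coefficient) — independent of the other coefficients.
With the change, P* = 0.5/0.13 = 3.85; it falls from 10.2.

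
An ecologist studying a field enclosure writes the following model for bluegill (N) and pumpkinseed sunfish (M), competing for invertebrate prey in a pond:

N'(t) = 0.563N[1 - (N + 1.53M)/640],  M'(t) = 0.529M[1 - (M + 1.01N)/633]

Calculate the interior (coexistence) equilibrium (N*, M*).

N* ≈ 602, M* ≈ 24.6

Setting both brackets to zero gives the nullclines N + 1.53M = 640 and 1.01N + M = 633.
Substituting M = 633 - 1.01N into the first: N(1 - 1.53·1.01) = 640 - 1.53·633.
So N* = -328/-0.545 = 602, and then M* = 633 - 1.01·602 = 24.6.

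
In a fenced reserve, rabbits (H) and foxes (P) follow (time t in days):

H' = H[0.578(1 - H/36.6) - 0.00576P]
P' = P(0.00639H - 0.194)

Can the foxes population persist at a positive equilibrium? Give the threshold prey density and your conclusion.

Threshold H = 30.4; K > 30.4, so yes, the predator persists.

The predator equation gives dP/dt > 0 only when H > 0.194/0.00639 = 30.4.
Without the predator, H → K = 36.6. Since 36.6 > 30.4, the predator can invade and persist.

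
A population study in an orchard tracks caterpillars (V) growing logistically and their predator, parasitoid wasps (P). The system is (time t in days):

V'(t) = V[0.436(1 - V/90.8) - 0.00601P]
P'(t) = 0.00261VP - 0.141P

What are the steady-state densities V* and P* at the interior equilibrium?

V* ≈ 54, P* ≈ 29.4

From dP/dt = 0 with P > 0: 0.00261V* = 0.141, so V* = 54.
Substitute into dV/dt = 0: 0.436(1 - 54/90.8) = 0.00601P*.
The bracket is 0.405, giving P* = 0.177/0.00601 = 29.4.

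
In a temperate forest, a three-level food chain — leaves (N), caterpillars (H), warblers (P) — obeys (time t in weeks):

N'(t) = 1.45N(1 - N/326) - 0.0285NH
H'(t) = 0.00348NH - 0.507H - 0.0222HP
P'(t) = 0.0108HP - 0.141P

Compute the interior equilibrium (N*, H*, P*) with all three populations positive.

N* ≈ 242, H* ≈ 13.1, P* ≈ 15.2

From dP/dt = 0: 0.0108H* = 0.141, so H* = 13.1.
From dN/dt = 0: 1.45(1 - N*/326) = 0.0285·13.1, giving N* = 326·(1 - 0.257) = 242.
From dH/dt = 0: 0.00348·242 - 0.507 = 0.0222P*, so P* = 0.336/0.0222 = 15.2.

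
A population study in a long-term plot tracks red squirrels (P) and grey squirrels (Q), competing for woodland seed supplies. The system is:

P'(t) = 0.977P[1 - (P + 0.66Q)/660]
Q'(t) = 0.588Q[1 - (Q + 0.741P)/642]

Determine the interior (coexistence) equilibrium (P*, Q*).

P* ≈ 462, Q* ≈ 299

Setting both brackets to zero gives the nullclines P + 0.66Q = 660 and 0.741P + Q = 642.
Substituting Q = 642 - 0.741P into the first: P(1 - 0.66·0.741) = 660 - 0.66·642.
So P* = 236/0.511 = 462, and then Q* = 642 - 0.741·462 = 299.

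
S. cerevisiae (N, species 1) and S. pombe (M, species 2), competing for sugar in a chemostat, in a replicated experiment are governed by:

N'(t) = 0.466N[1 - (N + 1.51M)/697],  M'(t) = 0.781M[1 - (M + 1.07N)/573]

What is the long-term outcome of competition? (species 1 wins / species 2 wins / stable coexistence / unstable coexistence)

Compare the nullcline intercepts: K1/α12 = 697/1.51 = 462 < K2 = 573; K2/α21 = 573/1.07 = 536 < K1 = 697.
Since both are reversed, neither can invade when rare; the interior point is a saddle.

unstable coexistence (outcome depends on initial conditions)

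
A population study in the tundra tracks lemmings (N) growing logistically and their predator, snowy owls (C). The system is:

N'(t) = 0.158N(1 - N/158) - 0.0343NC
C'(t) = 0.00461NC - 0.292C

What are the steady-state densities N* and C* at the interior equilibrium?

N* ≈ 63.3, C* ≈ 2.76

From dC/dt = 0 with C > 0: 0.00461N* = 0.292, so N* = 63.3.
Substitute into dN/dt = 0: 0.158(1 - 63.3/158) = 0.0343C*.
The bracket is 0.599, giving C* = 0.0947/0.0343 = 2.76.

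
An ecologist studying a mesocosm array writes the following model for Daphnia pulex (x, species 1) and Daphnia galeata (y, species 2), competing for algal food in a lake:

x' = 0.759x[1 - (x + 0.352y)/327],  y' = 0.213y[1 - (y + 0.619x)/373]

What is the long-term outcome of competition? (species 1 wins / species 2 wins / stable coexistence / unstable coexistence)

stable coexistence

Compare the nullcline intercepts: K1/α12 = 327/0.352 = 929 > K2 = 373; K2/α21 = 373/0.619 = 603 > K1 = 327.
Since both inequalities hold, each species can invade when rare, so the interior equilibrium is stable.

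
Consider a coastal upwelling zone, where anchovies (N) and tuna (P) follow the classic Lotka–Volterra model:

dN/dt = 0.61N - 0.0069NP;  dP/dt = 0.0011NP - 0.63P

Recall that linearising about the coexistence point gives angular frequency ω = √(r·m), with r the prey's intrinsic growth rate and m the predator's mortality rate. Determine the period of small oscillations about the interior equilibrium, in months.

Here r = 0.61 and m = 0.63, so r·m = 0.384.
ω = √0.384 = 0.62 per month, hence T = 2π/ω ≈ 10.1 months.

T ≈ 10.1 months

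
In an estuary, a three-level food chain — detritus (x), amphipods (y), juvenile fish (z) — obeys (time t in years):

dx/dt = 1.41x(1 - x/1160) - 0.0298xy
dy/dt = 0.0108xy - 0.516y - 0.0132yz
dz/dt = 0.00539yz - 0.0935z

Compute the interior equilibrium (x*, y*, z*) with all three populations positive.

x* ≈ 735, y* ≈ 17.3, z* ≈ 562

From dz/dt = 0: 0.00539y* = 0.0935, so y* = 17.3.
From dx/dt = 0: 1.41(1 - x*/1160) = 0.0298·17.3, giving x* = 1160·(1 - 0.367) = 735.
From dy/dt = 0: 0.0108·735 - 0.516 = 0.0132z*, so z* = 7.42/0.0132 = 562.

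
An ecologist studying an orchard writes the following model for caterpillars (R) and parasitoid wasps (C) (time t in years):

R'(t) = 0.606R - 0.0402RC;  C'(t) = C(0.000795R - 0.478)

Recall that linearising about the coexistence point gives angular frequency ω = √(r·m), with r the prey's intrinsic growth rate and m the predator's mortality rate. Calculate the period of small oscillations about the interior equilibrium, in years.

Here r = 0.606 and m = 0.478, so r·m = 0.29.
ω = √0.29 = 0.538 per year, hence T = 2π/ω ≈ 11.7 years.

T ≈ 11.7 years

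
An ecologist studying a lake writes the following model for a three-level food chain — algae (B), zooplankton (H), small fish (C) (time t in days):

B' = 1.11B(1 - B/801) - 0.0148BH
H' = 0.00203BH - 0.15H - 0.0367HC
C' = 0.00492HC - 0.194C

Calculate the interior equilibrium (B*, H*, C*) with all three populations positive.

B* ≈ 380, H* ≈ 39.4, C* ≈ 16.9

From dC/dt = 0: 0.00492H* = 0.194, so H* = 39.4.
From dB/dt = 0: 1.11(1 - B*/801) = 0.0148·39.4, giving B* = 801·(1 - 0.526) = 380.
From dH/dt = 0: 0.00203·380 - 0.15 = 0.0367C*, so C* = 0.621/0.0367 = 16.9.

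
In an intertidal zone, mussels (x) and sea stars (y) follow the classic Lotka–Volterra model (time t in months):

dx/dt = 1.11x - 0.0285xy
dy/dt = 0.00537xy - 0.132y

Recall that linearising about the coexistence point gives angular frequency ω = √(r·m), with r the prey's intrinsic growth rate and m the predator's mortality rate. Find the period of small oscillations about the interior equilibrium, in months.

Here r = 1.11 and m = 0.132, so r·m = 0.147.
ω = √0.147 = 0.383 per month, hence T = 2π/ω ≈ 16.4 months.

T ≈ 16.4 months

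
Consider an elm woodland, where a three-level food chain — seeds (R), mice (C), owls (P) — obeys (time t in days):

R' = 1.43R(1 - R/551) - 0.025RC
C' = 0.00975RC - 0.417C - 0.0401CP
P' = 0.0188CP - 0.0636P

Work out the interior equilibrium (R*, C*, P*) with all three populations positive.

R* ≈ 518, C* ≈ 3.38, P* ≈ 116

From dP/dt = 0: 0.0188C* = 0.0636, so C* = 3.38.
From dR/dt = 0: 1.43(1 - R*/551) = 0.025·3.38, giving R* = 551·(1 - 0.0591) = 518.
From dC/dt = 0: 0.00975·518 - 0.417 = 0.0401P*, so P* = 4.64/0.0401 = 116.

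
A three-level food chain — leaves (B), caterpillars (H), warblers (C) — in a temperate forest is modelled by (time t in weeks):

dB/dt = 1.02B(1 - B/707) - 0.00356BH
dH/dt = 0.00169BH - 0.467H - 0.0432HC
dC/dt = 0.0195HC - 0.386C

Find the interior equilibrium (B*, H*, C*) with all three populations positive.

B* ≈ 658, H* ≈ 19.8, C* ≈ 14.9

From dC/dt = 0: 0.0195H* = 0.386, so H* = 19.8.
From dB/dt = 0: 1.02(1 - B*/707) = 0.00356·19.8, giving B* = 707·(1 - 0.0691) = 658.
From dH/dt = 0: 0.00169·658 - 0.467 = 0.0432C*, so C* = 0.645/0.0432 = 14.9.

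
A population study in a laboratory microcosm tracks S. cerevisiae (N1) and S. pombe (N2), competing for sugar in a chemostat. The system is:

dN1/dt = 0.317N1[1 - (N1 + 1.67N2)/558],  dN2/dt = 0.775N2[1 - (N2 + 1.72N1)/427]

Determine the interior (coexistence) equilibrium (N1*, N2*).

N1* ≈ 82.8, N2* ≈ 285

Setting both brackets to zero gives the nullclines N1 + 1.67N2 = 558 and 1.72N1 + N2 = 427.
Substituting N2 = 427 - 1.72N1 into the first: N1(1 - 1.67·1.72) = 558 - 1.67·427.
So N1* = -155/-1.87 = 82.8, and then N2* = 427 - 1.72·82.8 = 285.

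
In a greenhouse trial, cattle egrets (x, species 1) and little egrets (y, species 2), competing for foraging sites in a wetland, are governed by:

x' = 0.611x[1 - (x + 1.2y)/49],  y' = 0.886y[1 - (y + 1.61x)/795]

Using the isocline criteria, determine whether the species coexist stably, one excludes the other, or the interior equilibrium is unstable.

species 2 excludes species 1

Compare the nullcline intercepts: K1/α12 = 49/1.2 = 40.8 < K2 = 795; K2/α21 = 795/1.61 = 494 > K1 = 49.
Since the inequalities point opposite ways, species 2 can invade but species 1 cannot.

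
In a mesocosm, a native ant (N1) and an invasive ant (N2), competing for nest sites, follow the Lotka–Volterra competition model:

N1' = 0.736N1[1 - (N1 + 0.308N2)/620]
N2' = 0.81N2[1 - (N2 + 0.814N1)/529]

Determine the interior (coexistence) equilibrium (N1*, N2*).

N1* ≈ 610, N2* ≈ 32.5

Setting both brackets to zero gives the nullclines N1 + 0.308N2 = 620 and 0.814N1 + N2 = 529.
Substituting N2 = 529 - 0.814N1 into the first: N1(1 - 0.308·0.814) = 620 - 0.308·529.
So N1* = 457/0.749 = 610, and then N2* = 529 - 0.814·610 = 32.5.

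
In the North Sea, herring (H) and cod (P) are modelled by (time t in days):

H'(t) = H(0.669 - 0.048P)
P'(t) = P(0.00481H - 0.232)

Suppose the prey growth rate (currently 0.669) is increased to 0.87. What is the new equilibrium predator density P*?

At the interior fixed point, setting dH/dt = 0 with H > 0 fixes P* = (prey growth rate)/(HP coefficient) — independent of the other coefficients.
With the change, P* = 0.87/0.048 = 18.1; it rises from 13.9.

P* ≈ 18.1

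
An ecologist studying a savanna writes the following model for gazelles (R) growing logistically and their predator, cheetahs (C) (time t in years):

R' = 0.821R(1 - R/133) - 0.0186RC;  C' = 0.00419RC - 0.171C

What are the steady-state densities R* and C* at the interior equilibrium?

R* ≈ 40.8, C* ≈ 30.6

From dC/dt = 0 with C > 0: 0.00419R* = 0.171, so R* = 40.8.
Substitute into dR/dt = 0: 0.821(1 - 40.8/133) = 0.0186C*.
The bracket is 0.693, giving C* = 0.569/0.0186 = 30.6.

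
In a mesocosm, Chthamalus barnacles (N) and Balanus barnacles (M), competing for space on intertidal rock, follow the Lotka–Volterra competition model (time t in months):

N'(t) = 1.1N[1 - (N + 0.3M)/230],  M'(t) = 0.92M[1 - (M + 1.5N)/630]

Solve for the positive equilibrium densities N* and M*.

Setting both brackets to zero gives the nullclines N + 0.3M = 230 and 1.5N + M = 630.
Substituting M = 630 - 1.5N into the first: N(1 - 0.3·1.5) = 230 - 0.3·630.
So N* = 41/0.55 = 74.5, and then M* = 630 - 1.5·74.5 = 518.

N* ≈ 74.5, M* ≈ 518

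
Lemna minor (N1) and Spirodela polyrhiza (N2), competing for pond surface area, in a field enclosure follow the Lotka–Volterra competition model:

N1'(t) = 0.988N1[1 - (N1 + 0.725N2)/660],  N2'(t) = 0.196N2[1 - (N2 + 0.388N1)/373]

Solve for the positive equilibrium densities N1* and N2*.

Setting both brackets to zero gives the nullclines N1 + 0.725N2 = 660 and 0.388N1 + N2 = 373.
Substituting N2 = 373 - 0.388N1 into the first: N1(1 - 0.725·0.388) = 660 - 0.725·373.
So N1* = 390/0.719 = 542, and then N2* = 373 - 0.388·542 = 163.

N1* ≈ 542, N2* ≈ 163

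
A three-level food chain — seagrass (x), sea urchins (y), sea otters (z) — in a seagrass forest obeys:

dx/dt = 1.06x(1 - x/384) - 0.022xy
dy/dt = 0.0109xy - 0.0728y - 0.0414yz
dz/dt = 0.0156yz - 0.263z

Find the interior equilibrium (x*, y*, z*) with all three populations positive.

x* ≈ 250, y* ≈ 16.9, z* ≈ 64

From dz/dt = 0: 0.0156y* = 0.263, so y* = 16.9.
From dx/dt = 0: 1.06(1 - x*/384) = 0.022·16.9, giving x* = 384·(1 - 0.35) = 250.
From dy/dt = 0: 0.0109·250 - 0.0728 = 0.0414z*, so z* = 2.65/0.0414 = 64.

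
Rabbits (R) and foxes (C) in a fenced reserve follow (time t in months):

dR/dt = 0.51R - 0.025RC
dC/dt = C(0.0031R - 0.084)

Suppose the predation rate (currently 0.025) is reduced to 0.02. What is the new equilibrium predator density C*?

C* ≈ 25.5

At the interior fixed point, setting dR/dt = 0 with R > 0 fixes C* = (prey growth rate)/(RC coefficient) — independent of the other coefficients.
With the change, C* = 0.51/0.02 = 25.5; it rises from 20.4.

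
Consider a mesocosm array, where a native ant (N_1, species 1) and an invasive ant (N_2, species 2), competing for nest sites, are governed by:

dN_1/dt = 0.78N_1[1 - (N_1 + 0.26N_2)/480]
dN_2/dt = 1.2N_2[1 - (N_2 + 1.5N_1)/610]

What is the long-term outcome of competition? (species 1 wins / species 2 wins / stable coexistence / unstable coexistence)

species 1 excludes species 2

Compare the nullcline intercepts: K1/α12 = 480/0.26 = 1850 > K2 = 610; K2/α21 = 610/1.5 = 407 < K1 = 480.
Since the inequalities point opposite ways, species 1 can invade but species 2 cannot.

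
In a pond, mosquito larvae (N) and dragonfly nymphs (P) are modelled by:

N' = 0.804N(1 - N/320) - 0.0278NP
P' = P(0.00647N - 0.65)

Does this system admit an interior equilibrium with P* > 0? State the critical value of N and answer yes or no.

The predator equation gives dP/dt > 0 only when N > 0.65/0.00647 = 100.
Without the predator, N → K = 320. Since 320 > 100, the predator can invade and persist.

Threshold N = 100; K > 100, so yes, the predator persists.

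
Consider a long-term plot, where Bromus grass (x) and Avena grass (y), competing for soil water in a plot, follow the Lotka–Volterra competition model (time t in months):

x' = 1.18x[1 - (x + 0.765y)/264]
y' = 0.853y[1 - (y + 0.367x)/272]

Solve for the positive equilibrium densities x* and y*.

Setting both brackets to zero gives the nullclines x + 0.765y = 264 and 0.367x + y = 272.
Substituting y = 272 - 0.367x into the first: x(1 - 0.765·0.367) = 264 - 0.765·272.
So x* = 55.9/0.719 = 77.7, and then y* = 272 - 0.367·77.7 = 243.

x* ≈ 77.7, y* ≈ 243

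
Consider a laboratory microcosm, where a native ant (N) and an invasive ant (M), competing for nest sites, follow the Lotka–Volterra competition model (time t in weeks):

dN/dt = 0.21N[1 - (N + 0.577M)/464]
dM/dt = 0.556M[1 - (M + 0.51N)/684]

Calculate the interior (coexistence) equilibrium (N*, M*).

N* ≈ 98.2, M* ≈ 634

Setting both brackets to zero gives the nullclines N + 0.577M = 464 and 0.51N + M = 684.
Substituting M = 684 - 0.51N into the first: N(1 - 0.577·0.51) = 464 - 0.577·684.
So N* = 69.3/0.706 = 98.2, and then M* = 684 - 0.51·98.2 = 634.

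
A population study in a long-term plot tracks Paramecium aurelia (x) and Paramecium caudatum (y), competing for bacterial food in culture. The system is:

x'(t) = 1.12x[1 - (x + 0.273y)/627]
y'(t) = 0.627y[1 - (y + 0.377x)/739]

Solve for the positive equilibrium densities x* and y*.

x* ≈ 474, y* ≈ 560

Setting both brackets to zero gives the nullclines x + 0.273y = 627 and 0.377x + y = 739.
Substituting y = 739 - 0.377x into the first: x(1 - 0.273·0.377) = 627 - 0.273·739.
So x* = 425/0.897 = 474, and then y* = 739 - 0.377·474 = 560.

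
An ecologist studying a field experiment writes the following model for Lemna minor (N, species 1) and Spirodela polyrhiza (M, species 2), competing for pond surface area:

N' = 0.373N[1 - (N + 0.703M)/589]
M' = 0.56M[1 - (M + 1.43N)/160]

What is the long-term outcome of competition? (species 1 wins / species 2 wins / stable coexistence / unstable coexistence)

Compare the nullcline intercepts: K1/α12 = 589/0.703 = 838 > K2 = 160; K2/α21 = 160/1.43 = 112 < K1 = 589.
Since the inequalities point opposite ways, species 1 can invade but species 2 cannot.

species 1 excludes species 2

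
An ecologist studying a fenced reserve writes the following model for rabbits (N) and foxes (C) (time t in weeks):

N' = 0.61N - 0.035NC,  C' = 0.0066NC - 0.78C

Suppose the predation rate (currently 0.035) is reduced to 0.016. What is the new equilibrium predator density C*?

At the interior fixed point, setting dN/dt = 0 with N > 0 fixes C* = (prey growth rate)/(NC coefficient) — independent of the other coefficients.
With the change, C* = 0.61/0.016 = 38.1; it rises from 17.4.

C* ≈ 38.1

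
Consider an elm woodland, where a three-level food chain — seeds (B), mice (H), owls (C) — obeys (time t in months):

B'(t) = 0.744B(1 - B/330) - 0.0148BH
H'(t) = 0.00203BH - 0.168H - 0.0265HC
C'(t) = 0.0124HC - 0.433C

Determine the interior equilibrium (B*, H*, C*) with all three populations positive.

B* ≈ 101, H* ≈ 34.9, C* ≈ 1.38

From dC/dt = 0: 0.0124H* = 0.433, so H* = 34.9.
From dB/dt = 0: 0.744(1 - B*/330) = 0.0148·34.9, giving B* = 330·(1 - 0.695) = 101.
From dH/dt = 0: 0.00203·101 - 0.168 = 0.0265C*, so C* = 0.0366/0.0265 = 1.38.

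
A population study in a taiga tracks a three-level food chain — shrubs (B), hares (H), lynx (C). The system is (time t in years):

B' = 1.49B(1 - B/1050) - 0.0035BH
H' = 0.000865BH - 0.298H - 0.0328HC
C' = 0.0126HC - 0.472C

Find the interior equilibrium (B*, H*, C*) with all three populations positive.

B* ≈ 958, H* ≈ 37.5, C* ≈ 16.2

From dC/dt = 0: 0.0126H* = 0.472, so H* = 37.5.
From dB/dt = 0: 1.49(1 - B*/1050) = 0.0035·37.5, giving B* = 1050·(1 - 0.088) = 958.
From dH/dt = 0: 0.000865·958 - 0.298 = 0.0328C*, so C* = 0.53/0.0328 = 16.2.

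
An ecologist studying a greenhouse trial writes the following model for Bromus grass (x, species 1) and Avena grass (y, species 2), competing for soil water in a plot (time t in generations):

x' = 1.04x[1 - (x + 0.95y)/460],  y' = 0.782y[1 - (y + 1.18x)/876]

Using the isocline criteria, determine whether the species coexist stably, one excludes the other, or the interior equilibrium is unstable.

species 2 excludes species 1

Compare the nullcline intercepts: K1/α12 = 460/0.95 = 484 < K2 = 876; K2/α21 = 876/1.18 = 742 > K1 = 460.
Since the inequalities point opposite ways, species 2 can invade but species 1 cannot.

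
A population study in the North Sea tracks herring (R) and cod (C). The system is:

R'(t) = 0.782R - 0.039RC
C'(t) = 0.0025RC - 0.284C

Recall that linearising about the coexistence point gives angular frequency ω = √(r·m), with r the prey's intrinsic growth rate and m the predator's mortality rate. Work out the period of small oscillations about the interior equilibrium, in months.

T ≈ 13.3 months

Here r = 0.782 and m = 0.284, so r·m = 0.222.
ω = √0.222 = 0.471 per month, hence T = 2π/ω ≈ 13.3 months.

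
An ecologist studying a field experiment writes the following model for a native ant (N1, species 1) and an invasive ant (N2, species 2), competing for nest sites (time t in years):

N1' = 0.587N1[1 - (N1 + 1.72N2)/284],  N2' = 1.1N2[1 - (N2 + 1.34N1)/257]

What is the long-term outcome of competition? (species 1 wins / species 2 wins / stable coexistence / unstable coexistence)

unstable coexistence (outcome depends on initial conditions)

Compare the nullcline intercepts: K1/α12 = 284/1.72 = 165 < K2 = 257; K2/α21 = 257/1.34 = 192 < K1 = 284.
Since both are reversed, neither can invade when rare; the interior point is a saddle.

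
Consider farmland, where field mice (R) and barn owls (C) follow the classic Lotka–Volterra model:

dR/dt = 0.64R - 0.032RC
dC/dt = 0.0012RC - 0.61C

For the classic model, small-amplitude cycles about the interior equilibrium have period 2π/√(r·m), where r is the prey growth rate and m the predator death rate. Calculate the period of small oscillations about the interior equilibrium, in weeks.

T ≈ 10.1 weeks

Here r = 0.64 and m = 0.61, so r·m = 0.39.
ω = √0.39 = 0.625 per week, hence T = 2π/ω ≈ 10.1 weeks.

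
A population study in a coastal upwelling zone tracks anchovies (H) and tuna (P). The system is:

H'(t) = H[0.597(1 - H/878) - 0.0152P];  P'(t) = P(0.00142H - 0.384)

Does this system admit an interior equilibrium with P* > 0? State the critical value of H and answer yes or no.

The predator equation gives dP/dt > 0 only when H > 0.384/0.00142 = 270.
Without the predator, H → K = 878. Since 878 > 270, the predator can invade and persist.

Threshold H = 270; K > 270, so yes, the predator persists.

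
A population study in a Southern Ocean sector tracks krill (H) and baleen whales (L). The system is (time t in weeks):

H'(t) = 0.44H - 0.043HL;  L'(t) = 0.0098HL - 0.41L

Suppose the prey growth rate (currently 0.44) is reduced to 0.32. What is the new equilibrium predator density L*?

At the interior fixed point, setting dH/dt = 0 with H > 0 fixes L* = (prey growth rate)/(HL coefficient) — independent of the other coefficients.
With the change, L* = 0.32/0.043 = 7.44; it falls from 10.2.

L* ≈ 7.44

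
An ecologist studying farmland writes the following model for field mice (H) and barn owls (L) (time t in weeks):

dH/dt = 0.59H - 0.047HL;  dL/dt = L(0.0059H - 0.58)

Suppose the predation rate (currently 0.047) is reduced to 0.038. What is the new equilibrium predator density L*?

At the interior fixed point, setting dH/dt = 0 with H > 0 fixes L* = (prey growth rate)/(HL coefficient) — independent of the other coefficients.
With the change, L* = 0.59/0.038 = 15.5; it rises from 12.6.

L* ≈ 15.5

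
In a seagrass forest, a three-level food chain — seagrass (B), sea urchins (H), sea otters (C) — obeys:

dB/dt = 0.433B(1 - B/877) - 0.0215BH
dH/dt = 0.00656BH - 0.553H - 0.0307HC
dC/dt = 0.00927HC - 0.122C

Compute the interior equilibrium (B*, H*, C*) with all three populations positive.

B* ≈ 304, H* ≈ 13.2, C* ≈ 46.9

From dC/dt = 0: 0.00927H* = 0.122, so H* = 13.2.
From dB/dt = 0: 0.433(1 - B*/877) = 0.0215·13.2, giving B* = 877·(1 - 0.653) = 304.
From dH/dt = 0: 0.00656·304 - 0.553 = 0.0307C*, so C* = 1.44/0.0307 = 46.9.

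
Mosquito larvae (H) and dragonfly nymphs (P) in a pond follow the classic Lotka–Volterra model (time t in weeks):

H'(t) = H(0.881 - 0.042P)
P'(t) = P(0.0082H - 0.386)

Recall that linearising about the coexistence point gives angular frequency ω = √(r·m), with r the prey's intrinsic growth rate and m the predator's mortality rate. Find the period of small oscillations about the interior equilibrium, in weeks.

Here r = 0.881 and m = 0.386, so r·m = 0.34.
ω = √0.34 = 0.583 per week, hence T = 2π/ω ≈ 10.8 weeks.

T ≈ 10.8 weeks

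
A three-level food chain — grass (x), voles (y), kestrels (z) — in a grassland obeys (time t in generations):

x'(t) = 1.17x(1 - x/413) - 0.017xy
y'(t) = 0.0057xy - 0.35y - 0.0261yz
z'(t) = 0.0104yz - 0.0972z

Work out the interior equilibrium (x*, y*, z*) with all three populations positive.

x* ≈ 357, y* ≈ 9.35, z* ≈ 64.5

From dz/dt = 0: 0.0104y* = 0.0972, so y* = 9.35.
From dx/dt = 0: 1.17(1 - x*/413) = 0.017·9.35, giving x* = 413·(1 - 0.136) = 357.
From dy/dt = 0: 0.0057·357 - 0.35 = 0.0261z*, so z* = 1.68/0.0261 = 64.5.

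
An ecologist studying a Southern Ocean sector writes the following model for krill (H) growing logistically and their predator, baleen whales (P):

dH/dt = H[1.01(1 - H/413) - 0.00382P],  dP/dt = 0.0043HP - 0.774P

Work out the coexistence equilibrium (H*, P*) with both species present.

H* ≈ 180, P* ≈ 149

From dP/dt = 0 with P > 0: 0.0043H* = 0.774, so H* = 180.
Substitute into dH/dt = 0: 1.01(1 - 180/413) = 0.00382P*.
The bracket is 0.564, giving P* = 0.57/0.00382 = 149.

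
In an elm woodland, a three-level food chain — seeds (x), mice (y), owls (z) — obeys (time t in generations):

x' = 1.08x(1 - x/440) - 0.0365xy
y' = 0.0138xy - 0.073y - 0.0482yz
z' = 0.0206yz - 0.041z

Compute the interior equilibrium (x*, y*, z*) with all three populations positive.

x* ≈ 410, y* ≈ 1.99, z* ≈ 116

From dz/dt = 0: 0.0206y* = 0.041, so y* = 1.99.
From dx/dt = 0: 1.08(1 - x*/440) = 0.0365·1.99, giving x* = 440·(1 - 0.0673) = 410.
From dy/dt = 0: 0.0138·410 - 0.073 = 0.0482z*, so z* = 5.59/0.0482 = 116.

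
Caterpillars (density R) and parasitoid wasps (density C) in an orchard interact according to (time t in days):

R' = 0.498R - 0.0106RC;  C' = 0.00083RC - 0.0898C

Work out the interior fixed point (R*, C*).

R* ≈ 108, C* ≈ 47

Set dC/dt = 0 with C > 0: 0.00083R - 0.0898 = 0, so R* = 0.0898/0.00083 = 108.
Set dR/dt = 0 with R > 0: 0.498 - 0.0106C = 0, so C* = 0.498/0.0106 = 47.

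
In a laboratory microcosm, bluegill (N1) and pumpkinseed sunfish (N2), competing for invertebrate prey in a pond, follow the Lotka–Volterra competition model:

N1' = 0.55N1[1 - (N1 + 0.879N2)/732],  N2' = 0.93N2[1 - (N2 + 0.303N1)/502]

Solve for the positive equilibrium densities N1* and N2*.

Setting both brackets to zero gives the nullclines N1 + 0.879N2 = 732 and 0.303N1 + N2 = 502.
Substituting N2 = 502 - 0.303N1 into the first: N1(1 - 0.879·0.303) = 732 - 0.879·502.
So N1* = 291/0.734 = 396, and then N2* = 502 - 0.303·396 = 382.

N1* ≈ 396, N2* ≈ 382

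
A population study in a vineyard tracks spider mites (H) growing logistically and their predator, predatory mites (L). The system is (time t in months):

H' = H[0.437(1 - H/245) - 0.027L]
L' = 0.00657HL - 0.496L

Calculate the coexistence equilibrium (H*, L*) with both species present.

H* ≈ 75.5, L* ≈ 11.2

From dL/dt = 0 with L > 0: 0.00657H* = 0.496, so H* = 75.5.
Substitute into dH/dt = 0: 0.437(1 - 75.5/245) = 0.027L*.
The bracket is 0.692, giving L* = 0.302/0.027 = 11.2.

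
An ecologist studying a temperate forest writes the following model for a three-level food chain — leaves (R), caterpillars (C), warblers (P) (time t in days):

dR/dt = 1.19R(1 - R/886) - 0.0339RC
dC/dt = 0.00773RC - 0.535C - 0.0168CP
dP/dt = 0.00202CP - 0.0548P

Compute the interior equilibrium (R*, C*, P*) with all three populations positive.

From dP/dt = 0: 0.00202C* = 0.0548, so C* = 27.1.
From dR/dt = 0: 1.19(1 - R*/886) = 0.0339·27.1, giving R* = 886·(1 - 0.773) = 201.
From dC/dt = 0: 0.00773·201 - 0.535 = 0.0168P*, so P* = 1.02/0.0168 = 60.8.

R* ≈ 201, C* ≈ 27.1, P* ≈ 60.8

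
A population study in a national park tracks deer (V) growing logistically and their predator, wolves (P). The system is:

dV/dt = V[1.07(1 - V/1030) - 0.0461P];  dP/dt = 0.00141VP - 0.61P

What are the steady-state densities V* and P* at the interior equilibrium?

V* ≈ 433, P* ≈ 13.5

From dP/dt = 0 with P > 0: 0.00141V* = 0.61, so V* = 433.
Substitute into dV/dt = 0: 1.07(1 - 433/1030) = 0.0461P*.
The bracket is 0.58, giving P* = 0.621/0.0461 = 13.5.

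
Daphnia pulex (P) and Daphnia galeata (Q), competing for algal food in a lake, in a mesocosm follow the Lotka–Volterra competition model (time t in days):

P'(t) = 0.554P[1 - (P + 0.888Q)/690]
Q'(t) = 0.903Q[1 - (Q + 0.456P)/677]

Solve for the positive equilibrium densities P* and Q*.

P* ≈ 149, Q* ≈ 609

Setting both brackets to zero gives the nullclines P + 0.888Q = 690 and 0.456P + Q = 677.
Substituting Q = 677 - 0.456P into the first: P(1 - 0.888·0.456) = 690 - 0.888·677.
So P* = 88.8/0.595 = 149, and then Q* = 677 - 0.456·149 = 609.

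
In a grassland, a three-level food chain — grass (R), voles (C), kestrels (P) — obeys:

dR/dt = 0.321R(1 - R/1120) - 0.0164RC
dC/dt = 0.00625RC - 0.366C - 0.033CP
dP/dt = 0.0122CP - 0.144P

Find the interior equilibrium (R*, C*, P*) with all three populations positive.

R* ≈ 445, C* ≈ 11.8, P* ≈ 73.1

From dP/dt = 0: 0.0122C* = 0.144, so C* = 11.8.
From dR/dt = 0: 0.321(1 - R*/1120) = 0.0164·11.8, giving R* = 1120·(1 - 0.603) = 445.
From dC/dt = 0: 0.00625·445 - 0.366 = 0.033P*, so P* = 2.41/0.033 = 73.1.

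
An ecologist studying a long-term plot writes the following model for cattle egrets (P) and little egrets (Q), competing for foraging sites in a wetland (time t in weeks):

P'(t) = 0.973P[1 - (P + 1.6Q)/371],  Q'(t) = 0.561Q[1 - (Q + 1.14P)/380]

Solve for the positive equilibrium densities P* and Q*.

Setting both brackets to zero gives the nullclines P + 1.6Q = 371 and 1.14P + Q = 380.
Substituting Q = 380 - 1.14P into the first: P(1 - 1.6·1.14) = 371 - 1.6·380.
So P* = -237/-0.824 = 288, and then Q* = 380 - 1.14·288 = 52.1.

P* ≈ 288, Q* ≈ 52.1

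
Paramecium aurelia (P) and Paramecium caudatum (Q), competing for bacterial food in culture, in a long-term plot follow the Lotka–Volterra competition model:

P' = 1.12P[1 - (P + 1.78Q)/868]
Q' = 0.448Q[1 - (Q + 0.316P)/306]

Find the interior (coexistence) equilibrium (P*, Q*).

Setting both brackets to zero gives the nullclines P + 1.78Q = 868 and 0.316P + Q = 306.
Substituting Q = 306 - 0.316P into the first: P(1 - 1.78·0.316) = 868 - 1.78·306.
So P* = 323/0.438 = 739, and then Q* = 306 - 0.316·739 = 72.5.

P* ≈ 739, Q* ≈ 72.5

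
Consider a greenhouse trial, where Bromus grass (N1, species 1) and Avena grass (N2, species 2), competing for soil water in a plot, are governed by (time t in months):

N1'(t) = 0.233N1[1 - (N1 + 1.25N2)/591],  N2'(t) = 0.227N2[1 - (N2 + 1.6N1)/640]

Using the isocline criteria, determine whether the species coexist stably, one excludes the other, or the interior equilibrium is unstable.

unstable coexistence (outcome depends on initial conditions)

Compare the nullcline intercepts: K1/α12 = 591/1.25 = 473 < K2 = 640; K2/α21 = 640/1.6 = 400 < K1 = 591.
Since both are reversed, neither can invade when rare; the interior point is a saddle.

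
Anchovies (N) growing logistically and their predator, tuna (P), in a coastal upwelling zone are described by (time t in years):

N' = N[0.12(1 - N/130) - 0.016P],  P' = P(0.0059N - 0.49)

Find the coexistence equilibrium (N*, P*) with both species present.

From dP/dt = 0 with P > 0: 0.0059N* = 0.49, so N* = 83.1.
Substitute into dN/dt = 0: 0.12(1 - 83.1/130) = 0.016P*.
The bracket is 0.361, giving P* = 0.0433/0.016 = 2.71.

N* ≈ 83.1, P* ≈ 2.71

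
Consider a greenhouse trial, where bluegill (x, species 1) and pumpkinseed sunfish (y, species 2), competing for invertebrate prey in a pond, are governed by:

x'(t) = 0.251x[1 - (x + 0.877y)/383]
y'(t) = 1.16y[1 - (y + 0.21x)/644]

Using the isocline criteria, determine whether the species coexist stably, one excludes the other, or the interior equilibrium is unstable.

Compare the nullcline intercepts: K1/α12 = 383/0.877 = 437 < K2 = 644; K2/α21 = 644/0.21 = 3070 > K1 = 383.
Since the inequalities point opposite ways, species 2 can invade but species 1 cannot.

species 2 excludes species 1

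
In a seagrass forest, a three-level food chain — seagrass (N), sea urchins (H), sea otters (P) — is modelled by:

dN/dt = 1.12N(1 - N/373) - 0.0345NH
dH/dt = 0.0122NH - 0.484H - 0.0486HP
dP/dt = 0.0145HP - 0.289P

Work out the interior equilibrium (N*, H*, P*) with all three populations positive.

From dP/dt = 0: 0.0145H* = 0.289, so H* = 19.9.
From dN/dt = 0: 1.12(1 - N*/373) = 0.0345·19.9, giving N* = 373·(1 - 0.614) = 144.
From dH/dt = 0: 0.0122·144 - 0.484 = 0.0486P*, so P* = 1.27/0.0486 = 26.2.

N* ≈ 144, H* ≈ 19.9, P* ≈ 26.2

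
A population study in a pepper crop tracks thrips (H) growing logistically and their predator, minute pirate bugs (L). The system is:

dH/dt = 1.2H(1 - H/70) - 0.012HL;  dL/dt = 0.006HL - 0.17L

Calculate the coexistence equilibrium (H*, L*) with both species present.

H* ≈ 28.3, L* ≈ 59.5

From dL/dt = 0 with L > 0: 0.006H* = 0.17, so H* = 28.3.
Substitute into dH/dt = 0: 1.2(1 - 28.3/70) = 0.012L*.
The bracket is 0.595, giving L* = 0.714/0.012 = 59.5.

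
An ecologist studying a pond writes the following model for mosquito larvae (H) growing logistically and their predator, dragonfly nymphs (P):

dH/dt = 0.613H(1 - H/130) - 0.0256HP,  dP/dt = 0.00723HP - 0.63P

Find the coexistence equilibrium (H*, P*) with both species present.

From dP/dt = 0 with P > 0: 0.00723H* = 0.63, so H* = 87.1.
Substitute into dH/dt = 0: 0.613(1 - 87.1/130) = 0.0256P*.
The bracket is 0.33, giving P* = 0.202/0.0256 = 7.9.

H* ≈ 87.1, P* ≈ 7.9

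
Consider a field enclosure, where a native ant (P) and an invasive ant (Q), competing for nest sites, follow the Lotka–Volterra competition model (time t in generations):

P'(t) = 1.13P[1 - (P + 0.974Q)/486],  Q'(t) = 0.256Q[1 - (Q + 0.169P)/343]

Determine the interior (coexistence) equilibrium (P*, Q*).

P* ≈ 182, Q* ≈ 312

Setting both brackets to zero gives the nullclines P + 0.974Q = 486 and 0.169P + Q = 343.
Substituting Q = 343 - 0.169P into the first: P(1 - 0.974·0.169) = 486 - 0.974·343.
So P* = 152/0.835 = 182, and then Q* = 343 - 0.169·182 = 312.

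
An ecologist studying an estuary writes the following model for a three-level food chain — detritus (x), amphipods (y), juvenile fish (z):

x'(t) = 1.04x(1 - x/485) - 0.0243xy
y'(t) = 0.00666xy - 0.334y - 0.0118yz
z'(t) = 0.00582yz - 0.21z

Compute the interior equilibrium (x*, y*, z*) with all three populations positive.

x* ≈ 76.1, y* ≈ 36.1, z* ≈ 14.6

From dz/dt = 0: 0.00582y* = 0.21, so y* = 36.1.
From dx/dt = 0: 1.04(1 - x*/485) = 0.0243·36.1, giving x* = 485·(1 - 0.843) = 76.1.
From dy/dt = 0: 0.00666·76.1 - 0.334 = 0.0118z*, so z* = 0.173/0.0118 = 14.6.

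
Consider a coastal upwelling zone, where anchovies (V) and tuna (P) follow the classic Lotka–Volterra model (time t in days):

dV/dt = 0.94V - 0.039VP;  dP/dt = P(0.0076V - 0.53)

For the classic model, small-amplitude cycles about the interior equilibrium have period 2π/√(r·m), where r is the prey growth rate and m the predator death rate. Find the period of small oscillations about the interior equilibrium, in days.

T ≈ 8.9 days

Here r = 0.94 and m = 0.53, so r·m = 0.498.
ω = √0.498 = 0.706 per day, hence T = 2π/ω ≈ 8.9 days.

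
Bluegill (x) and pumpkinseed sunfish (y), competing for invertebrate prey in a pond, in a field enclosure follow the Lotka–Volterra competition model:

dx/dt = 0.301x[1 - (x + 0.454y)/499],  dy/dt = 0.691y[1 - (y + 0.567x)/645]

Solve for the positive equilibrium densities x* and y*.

Setting both brackets to zero gives the nullclines x + 0.454y = 499 and 0.567x + y = 645.
Substituting y = 645 - 0.567x into the first: x(1 - 0.454·0.567) = 499 - 0.454·645.
So x* = 206/0.743 = 278, and then y* = 645 - 0.567·278 = 488.

x* ≈ 278, y* ≈ 488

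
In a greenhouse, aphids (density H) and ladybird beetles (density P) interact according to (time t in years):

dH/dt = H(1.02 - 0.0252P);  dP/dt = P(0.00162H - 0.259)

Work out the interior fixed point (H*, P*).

H* ≈ 160, P* ≈ 40.5

Set dP/dt = 0 with P > 0: 0.00162H - 0.259 = 0, so H* = 0.259/0.00162 = 160.
Set dH/dt = 0 with H > 0: 1.02 - 0.0252P = 0, so P* = 1.02/0.0252 = 40.5.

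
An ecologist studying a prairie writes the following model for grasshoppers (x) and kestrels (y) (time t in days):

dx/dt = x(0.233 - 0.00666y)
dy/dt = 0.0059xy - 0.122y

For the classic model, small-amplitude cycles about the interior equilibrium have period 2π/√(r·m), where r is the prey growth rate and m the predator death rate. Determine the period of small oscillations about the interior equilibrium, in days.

Here r = 0.233 and m = 0.122, so r·m = 0.0284.
ω = √0.0284 = 0.169 per day, hence T = 2π/ω ≈ 37.3 days.

T ≈ 37.3 days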